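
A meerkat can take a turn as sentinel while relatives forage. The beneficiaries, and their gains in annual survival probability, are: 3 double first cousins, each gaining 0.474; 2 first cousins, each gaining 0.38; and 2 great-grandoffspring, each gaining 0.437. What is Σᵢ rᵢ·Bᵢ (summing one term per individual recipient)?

0.55975

r to a double first cousin = 0.25 (double first cousins share both grandparent pairs — four paths of length 4: r = 4·(1/2)^4 = 1/4).
r to a first cousin = 1/8 (first cousins share one grandparent pair — two paths of length 4: r = 2·(1/2)^4 = 1/8).
r to a great-grandoffspring = 1/8 (three parent–offspring links: r = (1/2)^3 = 1/8).
Summing one r·B term per recipient: 3·0.25·0.474 + 2·0.125·0.38 + 2·0.125·0.437 = 0.55975.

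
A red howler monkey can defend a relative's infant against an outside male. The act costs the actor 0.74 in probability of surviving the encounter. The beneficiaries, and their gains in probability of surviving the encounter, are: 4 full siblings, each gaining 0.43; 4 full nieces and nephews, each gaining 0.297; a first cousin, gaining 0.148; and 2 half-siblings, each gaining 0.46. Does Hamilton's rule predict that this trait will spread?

Hamilton's rule: the trait is favored when the sum of r·B over every recipient exceeds the actor's cost C.
r to a full sibling = 0.5 (full sibs share both parents — two paths of length 2: r = 2·(1/2)^2 = 1/2).
r to a full niece or nephew = 1/4 (full aunt/uncle↔niece/nephew: two paths of length 3 through the shared grandparent pair: r = 2·(1/2)^3 = 1/4).
r to a first cousin = 1/8 (first cousins share one grandparent pair — two paths of length 4: r = 2·(1/2)^4 = 1/8).
r to a half-sibling = 0.25 (half-sibs share one parent — one path of length 2: r = (1/2)^2 = 1/4).
Summing one r·B term per recipient: 4·0.5·0.43 + 4·0.25·0.297 + 1·0.125·0.148 + 2·0.25·0.46 = 1.4055.
1.4055 > 0.74: the indirect benefit exceeds the cost.

Yes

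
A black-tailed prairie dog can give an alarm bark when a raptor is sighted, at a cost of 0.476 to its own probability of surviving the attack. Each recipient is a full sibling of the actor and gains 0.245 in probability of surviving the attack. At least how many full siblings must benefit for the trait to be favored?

4

r to a full sibling = 1/2 (full sibs share both parents — two paths of length 2: r = 2·(1/2)^2 = 1/2).
Hamilton's rule: n·r·B > C  ⇒  n > C/(r·B) = 0.476/(0.5·0.245) = 3.886.
The smallest integer exceeding 3.886 is 4.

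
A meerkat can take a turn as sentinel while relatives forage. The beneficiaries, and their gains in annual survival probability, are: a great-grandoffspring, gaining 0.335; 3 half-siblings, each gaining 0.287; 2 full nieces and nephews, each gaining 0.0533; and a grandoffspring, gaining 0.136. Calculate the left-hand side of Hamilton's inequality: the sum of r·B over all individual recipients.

r to a great-grandoffspring = 1/8 (three parent–offspring links: r = (1/2)^3 = 1/8).
r to a half-sibling = 1/4 (half-sibs share one parent — one path of length 2: r = (1/2)^2 = 1/4).
r to a full niece or nephew = 0.25 (full aunt/uncle↔niece/nephew: two paths of length 3 through the shared grandparent pair: r = 2·(1/2)^3 = 1/4).
r to a grandoffspring = 0.25 (two parent–offspring links: r = (1/2)^2 = 1/4).
Summing one r·B term per recipient: 1·0.125·0.335 + 3·0.25·0.287 + 2·0.25·0.0533 + 1·0.25·0.136 = 0.317775.

0.317775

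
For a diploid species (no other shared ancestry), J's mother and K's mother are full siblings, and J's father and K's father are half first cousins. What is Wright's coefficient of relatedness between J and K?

Relatedness sums over independent paths through distinct common ancestors.
J and K are related in two ways: first cousins through their mothers (r = 1/8) and half second cousins through their fathers (r = 1/64).
r = 1/8 + 1/64 = 0.140625.

0.140625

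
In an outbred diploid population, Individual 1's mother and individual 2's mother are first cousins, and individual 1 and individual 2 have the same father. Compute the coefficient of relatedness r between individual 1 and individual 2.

Relatedness sums over independent paths through distinct common ancestors.
Individual 1 and individual 2 are related in two ways: second cousins through their mothers (r = 1/32) and half-sibs through their shared father (r = 1/4).
r = 1/32 + 1/4 = 9/32 = 0.28125.

0.28125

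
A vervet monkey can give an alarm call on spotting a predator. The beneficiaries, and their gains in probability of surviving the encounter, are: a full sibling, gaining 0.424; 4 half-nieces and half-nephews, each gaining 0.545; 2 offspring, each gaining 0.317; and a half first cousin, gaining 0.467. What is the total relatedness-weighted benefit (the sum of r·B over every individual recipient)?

0.8306875

r to a full sibling = 0.5 (full sibs share both parents — two paths of length 2: r = 2·(1/2)^2 = 1/2).
r to a half-niece or half-nephew = 1/8 (half-aunt/uncle↔niece/nephew: one path of length 3: r = (1/2)^3 = 1/8).
r to an offspring = 0.5 (one parent–offspring link: r = (1/2)^1 = 1/2).
r to a half first cousin = 1/16 (half first cousins share one grandparent — one path of length 4: r = (1/2)^4 = 1/16).
Summing one r·B term per recipient: 1·0.5·0.424 + 4·0.125·0.545 + 2·0.5·0.317 + 1·0.0625·0.467 = 0.8306875.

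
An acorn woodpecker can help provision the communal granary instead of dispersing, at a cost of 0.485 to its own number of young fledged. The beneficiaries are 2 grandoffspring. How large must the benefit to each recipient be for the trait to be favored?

0.97

r to a grandoffspring = 0.25 (two parent–offspring links: r = (1/2)^2 = 1/4).
Hamilton's rule with n recipients of equal r: n·r·B > C, so B > C/(n·r) = 0.485/(2·0.25) = 0.97.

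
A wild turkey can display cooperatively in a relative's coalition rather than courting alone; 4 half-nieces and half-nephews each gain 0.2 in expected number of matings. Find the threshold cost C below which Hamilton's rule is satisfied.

r to a half-niece or half-nephew = 0.125 (half-aunt/uncle↔niece/nephew: one path of length 3: r = (1/2)^3 = 1/8).
Hamilton's rule: n·r·B > C, so the trait is favored while C < n·r·B = 4·0.125·0.2 = 0.1.

0.1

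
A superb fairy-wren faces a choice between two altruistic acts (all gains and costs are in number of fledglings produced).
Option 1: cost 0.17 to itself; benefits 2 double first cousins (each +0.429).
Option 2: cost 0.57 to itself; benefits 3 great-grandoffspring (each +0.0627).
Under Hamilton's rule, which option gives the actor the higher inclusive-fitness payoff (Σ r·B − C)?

Option 1

Option 1: r to a double first cousin = 0.25.
Option 1: Σ r·B − C = (2·0.25·0.429) − 0.17 = 0.0445.
Option 2: r to a great-grandoffspring = 0.125.
Option 2: Σ r·B − C = (3·0.125·0.0627) − 0.57 = -0.5464875.
Option 1 has the higher net inclusive-fitness payoff.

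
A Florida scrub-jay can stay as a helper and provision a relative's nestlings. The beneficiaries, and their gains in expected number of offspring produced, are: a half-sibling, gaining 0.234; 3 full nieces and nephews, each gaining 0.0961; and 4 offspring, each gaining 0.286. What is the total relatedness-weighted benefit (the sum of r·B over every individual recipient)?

0.702575

r to a half-sibling = 1/4 (half-sibs share one parent — one path of length 2: r = (1/2)^2 = 1/4).
r to a full niece or nephew = 1/4 (full aunt/uncle↔niece/nephew: two paths of length 3 through the shared grandparent pair: r = 2·(1/2)^3 = 1/4).
r to an offspring = 1/2 (one parent–offspring link: r = (1/2)^1 = 1/2).
Summing one r·B term per recipient: 1·0.25·0.234 + 3·0.25·0.0961 + 4·0.5·0.286 = 0.702575.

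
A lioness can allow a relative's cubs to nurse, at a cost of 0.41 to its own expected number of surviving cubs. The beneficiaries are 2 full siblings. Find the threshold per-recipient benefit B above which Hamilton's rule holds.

0.41

r to a full sibling = 0.5 (full sibs share both parents — two paths of length 2: r = 2·(1/2)^2 = 1/2).
Hamilton's rule with n recipients of equal r: n·r·B > C, so B > C/(n·r) = 0.41/(2·0.5) = 0.41.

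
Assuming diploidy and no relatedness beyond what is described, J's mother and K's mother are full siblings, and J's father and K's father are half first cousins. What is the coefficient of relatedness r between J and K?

0.140625

Relatedness sums over independent paths through distinct common ancestors.
J and K are related in two ways: first cousins through their mothers (r = 1/8) and half second cousins through their fathers (r = 1/64).
r = 1/8 + 1/64 = 0.140625.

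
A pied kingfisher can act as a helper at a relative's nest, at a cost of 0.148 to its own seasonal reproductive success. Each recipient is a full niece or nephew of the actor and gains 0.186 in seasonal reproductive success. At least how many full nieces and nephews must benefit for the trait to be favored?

r to a full niece or nephew = 1/4 (full aunt/uncle↔niece/nephew: two paths of length 3 through the shared grandparent pair: r = 2·(1/2)^3 = 1/4).
Hamilton's rule: n·r·B > C  ⇒  n > C/(r·B) = 0.148/(0.25·0.186) = 3.183.
The smallest integer exceeding 3.183 is 4.

4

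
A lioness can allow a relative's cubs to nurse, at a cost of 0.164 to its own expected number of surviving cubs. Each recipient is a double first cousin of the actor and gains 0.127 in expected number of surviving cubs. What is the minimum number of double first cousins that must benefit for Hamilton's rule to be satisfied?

r to a double first cousin = 0.25 (double first cousins share both grandparent pairs — four paths of length 4: r = 4·(1/2)^4 = 1/4).
Hamilton's rule: n·r·B > C  ⇒  n > C/(r·B) = 0.164/(0.25·0.127) = 5.165.
The smallest integer exceeding 5.165 is 6.

6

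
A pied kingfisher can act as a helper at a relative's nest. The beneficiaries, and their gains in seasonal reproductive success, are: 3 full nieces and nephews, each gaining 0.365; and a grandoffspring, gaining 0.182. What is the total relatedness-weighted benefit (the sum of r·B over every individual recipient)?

0.31925

r to a full niece or nephew = 1/4 (full aunt/uncle↔niece/nephew: two paths of length 3 through the shared grandparent pair: r = 2·(1/2)^3 = 1/4).
r to a grandoffspring = 0.25 (two parent–offspring links: r = (1/2)^2 = 1/4).
Summing one r·B term per recipient: 3·0.25·0.365 + 1·0.25·0.182 = 0.31925.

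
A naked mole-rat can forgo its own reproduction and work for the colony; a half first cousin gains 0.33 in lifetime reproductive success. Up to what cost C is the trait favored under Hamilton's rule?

r to a half first cousin = 1/16 (half first cousins share one grandparent — one path of length 4: r = (1/2)^4 = 1/16).
Hamilton's rule: n·r·B > C, so the trait is favored while C < n·r·B = 1·0.0625·0.33 = 0.020625.

0.020625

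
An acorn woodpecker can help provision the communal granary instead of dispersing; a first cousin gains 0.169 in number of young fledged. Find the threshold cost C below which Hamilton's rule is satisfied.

r to a first cousin = 1/8 (first cousins share one grandparent pair — two paths of length 4: r = 2·(1/2)^4 = 1/8).
Hamilton's rule: n·r·B > C, so the trait is favored while C < n·r·B = 1·0.125·0.169 = 0.021125.

0.021125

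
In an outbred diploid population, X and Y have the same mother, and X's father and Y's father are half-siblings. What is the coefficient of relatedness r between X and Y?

Wright's path rule: contributions from independent ancestry routes add.
X and Y are related in two ways: half-sibs through their shared mother (r = 1/4) and half first cousins through their fathers (r = 1/16).
r = 1/4 + 1/16 = 5/16 = 0.3125.

0.3125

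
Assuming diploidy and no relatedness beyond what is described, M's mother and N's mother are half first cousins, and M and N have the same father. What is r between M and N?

Independent pedigree routes through distinct common ancestors add.
M and N are related in two ways: half second cousins through their mothers (r = 1/64) and half-sibs through their shared father (r = 1/4).
r = 1/64 + 1/4 = 0.265625.

0.265625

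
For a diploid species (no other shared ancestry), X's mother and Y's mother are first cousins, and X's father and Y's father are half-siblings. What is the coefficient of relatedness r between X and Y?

0.09375

Wright's path rule: contributions from independent ancestry routes add.
X and Y are related in two ways: second cousins through their mothers (r = 1/32) and half first cousins through their fathers (r = 1/16).
r = 1/32 + 1/16 = 3/32 = 0.09375.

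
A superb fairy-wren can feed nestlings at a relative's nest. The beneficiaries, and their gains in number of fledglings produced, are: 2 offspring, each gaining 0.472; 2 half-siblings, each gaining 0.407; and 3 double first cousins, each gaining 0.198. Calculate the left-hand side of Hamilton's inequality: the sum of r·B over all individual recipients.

0.824

r to an offspring = 1/2 (one parent–offspring link: r = (1/2)^1 = 1/2).
r to a half-sibling = 1/4 (half-sibs share one parent — one path of length 2: r = (1/2)^2 = 1/4).
r to a double first cousin = 0.25 (double first cousins share both grandparent pairs — four paths of length 4: r = 4·(1/2)^4 = 1/4).
Summing one r·B term per recipient: 2·0.5·0.472 + 2·0.25·0.407 + 3·0.25·0.198 = 0.824.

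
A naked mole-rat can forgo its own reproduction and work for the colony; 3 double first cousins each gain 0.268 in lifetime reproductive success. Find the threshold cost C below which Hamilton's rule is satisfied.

r to a double first cousin = 1/4 (double first cousins share both grandparent pairs — four paths of length 4: r = 4·(1/2)^4 = 1/4).
Hamilton's rule: n·r·B > C, so the trait is favored while C < n·r·B = 3·0.25·0.268 = 0.201.

0.201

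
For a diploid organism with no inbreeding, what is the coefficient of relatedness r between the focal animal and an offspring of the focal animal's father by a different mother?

0.25

Each parent–offspring link contributes a factor of 1/2, and independent paths through distinct common ancestors add.
Half-sibs share one parent — one path of length 2: r = (1/2)^2 = 1/4.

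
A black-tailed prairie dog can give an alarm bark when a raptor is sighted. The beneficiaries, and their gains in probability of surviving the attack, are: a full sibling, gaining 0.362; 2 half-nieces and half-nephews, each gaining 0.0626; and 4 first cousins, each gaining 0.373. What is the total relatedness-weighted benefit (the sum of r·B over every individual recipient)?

0.38315

r to a full sibling = 1/2 (full sibs share both parents — two paths of length 2: r = 2·(1/2)^2 = 1/2).
r to a half-niece or half-nephew = 1/8 (half-aunt/uncle↔niece/nephew: one path of length 3: r = (1/2)^3 = 1/8).
r to a first cousin = 1/8 (first cousins share one grandparent pair — two paths of length 4: r = 2·(1/2)^4 = 1/8).
Summing one r·B term per recipient: 1·0.5·0.362 + 2·0.125·0.0626 + 4·0.125·0.373 = 0.38315.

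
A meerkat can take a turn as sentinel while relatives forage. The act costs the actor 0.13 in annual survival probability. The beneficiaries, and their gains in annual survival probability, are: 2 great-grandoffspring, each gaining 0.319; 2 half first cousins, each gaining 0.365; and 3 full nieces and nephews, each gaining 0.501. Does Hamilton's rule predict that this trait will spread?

Yes

Hamilton's rule: the trait is favored when the sum of r·B over every recipient exceeds the actor's cost C.
r to a great-grandoffspring = 0.125 (three parent–offspring links: r = (1/2)^3 = 1/8).
r to a half first cousin = 1/16 (half first cousins share one grandparent — one path of length 4: r = (1/2)^4 = 1/16).
r to a full niece or nephew = 1/4 (full aunt/uncle↔niece/nephew: two paths of length 3 through the shared grandparent pair: r = 2·(1/2)^3 = 1/4).
Summing one r·B term per recipient: 2·0.125·0.319 + 2·0.0625·0.365 + 3·0.25·0.501 = 0.501125.
0.501125 > 0.13: the indirect benefit exceeds the cost.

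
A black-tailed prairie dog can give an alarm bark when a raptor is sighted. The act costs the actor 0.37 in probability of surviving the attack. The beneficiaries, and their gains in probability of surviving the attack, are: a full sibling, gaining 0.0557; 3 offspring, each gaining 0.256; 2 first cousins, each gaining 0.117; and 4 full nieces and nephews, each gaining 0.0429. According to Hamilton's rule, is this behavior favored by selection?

Yes

Hamilton's rule: the trait is favored when the sum of r·B over every recipient exceeds the actor's cost C.
r to a full sibling = 1/2 (full sibs share both parents — two paths of length 2: r = 2·(1/2)^2 = 1/2).
r to an offspring = 0.5 (one parent–offspring link: r = (1/2)^1 = 1/2).
r to a first cousin = 1/8 (first cousins share one grandparent pair — two paths of length 4: r = 2·(1/2)^4 = 1/8).
r to a full niece or nephew = 1/4 (full aunt/uncle↔niece/nephew: two paths of length 3 through the shared grandparent pair: r = 2·(1/2)^3 = 1/4).
Summing one r·B term per recipient: 1·0.5·0.0557 + 3·0.5·0.256 + 2·0.125·0.117 + 4·0.25·0.0429 = 0.484.
0.484 > 0.37: the indirect benefit exceeds the cost.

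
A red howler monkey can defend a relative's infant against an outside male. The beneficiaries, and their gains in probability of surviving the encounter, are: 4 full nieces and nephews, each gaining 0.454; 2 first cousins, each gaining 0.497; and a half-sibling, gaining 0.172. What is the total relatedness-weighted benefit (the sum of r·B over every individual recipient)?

0.62125

r to a full niece or nephew = 1/4 (full aunt/uncle↔niece/nephew: two paths of length 3 through the shared grandparent pair: r = 2·(1/2)^3 = 1/4).
r to a first cousin = 1/8 (first cousins share one grandparent pair — two paths of length 4: r = 2·(1/2)^4 = 1/8).
r to a half-sibling = 1/4 (half-sibs share one parent — one path of length 2: r = (1/2)^2 = 1/4).
Summing one r·B term per recipient: 4·0.25·0.454 + 2·0.125·0.497 + 1·0.25·0.172 = 0.62125.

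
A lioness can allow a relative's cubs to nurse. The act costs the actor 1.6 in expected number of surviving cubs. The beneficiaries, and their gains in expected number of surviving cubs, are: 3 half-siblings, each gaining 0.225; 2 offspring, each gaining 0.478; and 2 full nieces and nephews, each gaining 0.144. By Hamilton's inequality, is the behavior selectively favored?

No

Hamilton's rule: the trait is favored when the sum of r·B over every recipient exceeds the actor's cost C.
r to a half-sibling = 1/4 (half-sibs share one parent — one path of length 2: r = (1/2)^2 = 1/4).
r to an offspring = 1/2 (one parent–offspring link: r = (1/2)^1 = 1/2).
r to a full niece or nephew = 0.25 (full aunt/uncle↔niece/nephew: two paths of length 3 through the shared grandparent pair: r = 2·(1/2)^3 = 1/4).
Summing one r·B term per recipient: 3·0.25·0.225 + 2·0.5·0.478 + 2·0.25·0.144 = 0.71875.
0.71875 < 1.6: the indirect benefit is less than the cost.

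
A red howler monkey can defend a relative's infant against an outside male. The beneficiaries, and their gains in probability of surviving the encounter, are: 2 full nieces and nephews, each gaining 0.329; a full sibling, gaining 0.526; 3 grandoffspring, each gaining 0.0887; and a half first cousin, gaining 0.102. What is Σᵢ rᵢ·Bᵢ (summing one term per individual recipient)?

0.5004

r to a full niece or nephew = 0.25 (full aunt/uncle↔niece/nephew: two paths of length 3 through the shared grandparent pair: r = 2·(1/2)^3 = 1/4).
r to a full sibling = 0.5 (full sibs share both parents — two paths of length 2: r = 2·(1/2)^2 = 1/2).
r to a grandoffspring = 1/4 (two parent–offspring links: r = (1/2)^2 = 1/4).
r to a half first cousin = 0.0625 (half first cousins share one grandparent — one path of length 4: r = (1/2)^4 = 1/16).
Summing one r·B term per recipient: 2·0.25·0.329 + 1·0.5·0.526 + 3·0.25·0.0887 + 1·0.0625·0.102 = 0.5004.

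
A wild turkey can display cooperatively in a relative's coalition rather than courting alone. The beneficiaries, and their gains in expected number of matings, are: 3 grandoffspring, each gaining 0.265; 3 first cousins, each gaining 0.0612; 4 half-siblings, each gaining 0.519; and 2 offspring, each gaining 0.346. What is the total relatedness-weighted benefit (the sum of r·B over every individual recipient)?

r to a grandoffspring = 1/4 (two parent–offspring links: r = (1/2)^2 = 1/4).
r to a first cousin = 0.125 (first cousins share one grandparent pair — two paths of length 4: r = 2·(1/2)^4 = 1/8).
r to a half-sibling = 0.25 (half-sibs share one parent — one path of length 2: r = (1/2)^2 = 1/4).
r to an offspring = 1/2 (one parent–offspring link: r = (1/2)^1 = 1/2).
Summing one r·B term per recipient: 3·0.25·0.265 + 3·0.125·0.0612 + 4·0.25·0.519 + 2·0.5·0.346 = 1.0867.

1.0867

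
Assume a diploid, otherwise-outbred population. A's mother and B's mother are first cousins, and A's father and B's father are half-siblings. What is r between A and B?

0.09375

With two independent routes of shared ancestry, r is the sum of the two contributions.
A and B are related in two ways: second cousins through their mothers (r = 1/32) and half first cousins through their fathers (r = 1/16).
r = 1/32 + 1/16 = 3/32 = 0.09375.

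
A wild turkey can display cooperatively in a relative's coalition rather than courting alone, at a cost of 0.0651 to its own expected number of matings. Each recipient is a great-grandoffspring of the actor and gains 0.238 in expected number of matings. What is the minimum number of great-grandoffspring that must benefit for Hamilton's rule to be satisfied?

3

r to a great-grandoffspring = 0.125 (three parent–offspring links: r = (1/2)^3 = 1/8).
Hamilton's rule: n·r·B > C  ⇒  n > C/(r·B) = 0.0651/(0.125·0.238) = 2.188.
The smallest integer exceeding 2.188 is 3.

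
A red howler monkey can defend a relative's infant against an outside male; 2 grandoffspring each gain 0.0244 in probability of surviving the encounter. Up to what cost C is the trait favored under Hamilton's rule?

r to a grandoffspring = 0.25 (two parent–offspring links: r = (1/2)^2 = 1/4).
Hamilton's rule: n·r·B > C, so the trait is favored while C < n·r·B = 2·0.25·0.0244 = 0.0122.

0.0122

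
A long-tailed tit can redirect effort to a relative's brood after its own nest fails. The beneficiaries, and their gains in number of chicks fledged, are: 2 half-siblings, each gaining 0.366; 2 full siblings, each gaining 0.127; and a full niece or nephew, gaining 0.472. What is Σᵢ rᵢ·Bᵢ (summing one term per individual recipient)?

0.428

r to a half-sibling = 1/4 (half-sibs share one parent — one path of length 2: r = (1/2)^2 = 1/4).
r to a full sibling = 1/2 (full sibs share both parents — two paths of length 2: r = 2·(1/2)^2 = 1/2).
r to a full niece or nephew = 1/4 (full aunt/uncle↔niece/nephew: two paths of length 3 through the shared grandparent pair: r = 2·(1/2)^3 = 1/4).
Summing one r·B term per recipient: 2·0.25·0.366 + 2·0.5·0.127 + 1·0.25·0.472 = 0.428.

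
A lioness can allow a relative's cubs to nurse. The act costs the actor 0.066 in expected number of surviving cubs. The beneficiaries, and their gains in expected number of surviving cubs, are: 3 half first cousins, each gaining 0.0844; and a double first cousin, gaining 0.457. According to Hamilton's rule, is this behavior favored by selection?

Yes

Hamilton's rule: the trait is favored when the sum of r·B over every recipient exceeds the actor's cost C.
r to a half first cousin = 1/16 (half first cousins share one grandparent — one path of length 4: r = (1/2)^4 = 1/16).
r to a double first cousin = 1/4 (double first cousins share both grandparent pairs — four paths of length 4: r = 4·(1/2)^4 = 1/4).
Summing one r·B term per recipient: 3·0.0625·0.0844 + 1·0.25·0.457 = 0.130075.
0.130075 > 0.066: the indirect benefit exceeds the cost.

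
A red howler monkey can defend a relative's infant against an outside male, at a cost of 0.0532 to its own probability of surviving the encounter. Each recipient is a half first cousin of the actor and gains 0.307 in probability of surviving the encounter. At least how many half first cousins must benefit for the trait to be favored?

r to a half first cousin = 1/16 (half first cousins share one grandparent — one path of length 4: r = (1/2)^4 = 1/16).
Hamilton's rule: n·r·B > C  ⇒  n > C/(r·B) = 0.0532/(0.0625·0.307) = 2.773.
The smallest integer exceeding 2.773 is 3.

3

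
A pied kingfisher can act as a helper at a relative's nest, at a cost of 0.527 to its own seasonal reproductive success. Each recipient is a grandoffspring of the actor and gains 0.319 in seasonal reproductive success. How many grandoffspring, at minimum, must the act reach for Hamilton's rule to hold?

7

r to a grandoffspring = 1/4 (two parent–offspring links: r = (1/2)^2 = 1/4).
Hamilton's rule: n·r·B > C  ⇒  n > C/(r·B) = 0.527/(0.25·0.319) = 6.608.
The smallest integer exceeding 6.608 is 7.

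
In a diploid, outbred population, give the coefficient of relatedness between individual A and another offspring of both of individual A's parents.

Each parent–offspring link contributes a factor of 1/2, and independent paths through distinct common ancestors add.
Full sibs share both parents — two paths of length 2: r = 2·(1/2)^2 = 1/2.

0.5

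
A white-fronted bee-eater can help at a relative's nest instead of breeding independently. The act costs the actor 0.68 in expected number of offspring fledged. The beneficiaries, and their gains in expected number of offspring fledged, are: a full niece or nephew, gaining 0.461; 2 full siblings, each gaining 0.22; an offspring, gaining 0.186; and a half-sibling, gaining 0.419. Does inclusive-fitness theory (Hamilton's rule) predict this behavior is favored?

No

Hamilton's rule: the trait is favored when the sum of r·B over every recipient exceeds the actor's cost C.
r to a full niece or nephew = 0.25 (full aunt/uncle↔niece/nephew: two paths of length 3 through the shared grandparent pair: r = 2·(1/2)^3 = 1/4).
r to a full sibling = 1/2 (full sibs share both parents — two paths of length 2: r = 2·(1/2)^2 = 1/2).
r to an offspring = 1/2 (one parent–offspring link: r = (1/2)^1 = 1/2).
r to a half-sibling = 1/4 (half-sibs share one parent — one path of length 2: r = (1/2)^2 = 1/4).
Summing one r·B term per recipient: 1·0.25·0.461 + 2·0.5·0.22 + 1·0.5·0.186 + 1·0.25·0.419 = 0.533.
0.533 < 0.68: the indirect benefit is less than the cost.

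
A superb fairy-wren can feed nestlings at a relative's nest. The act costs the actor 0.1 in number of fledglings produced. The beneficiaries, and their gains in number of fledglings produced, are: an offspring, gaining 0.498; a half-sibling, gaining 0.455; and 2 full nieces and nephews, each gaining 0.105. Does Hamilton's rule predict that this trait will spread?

Yes

Hamilton's rule: the trait is favored when the sum of r·B over every recipient exceeds the actor's cost C.
r to an offspring = 1/2 (one parent–offspring link: r = (1/2)^1 = 1/2).
r to a half-sibling = 0.25 (half-sibs share one parent — one path of length 2: r = (1/2)^2 = 1/4).
r to a full niece or nephew = 1/4 (full aunt/uncle↔niece/nephew: two paths of length 3 through the shared grandparent pair: r = 2·(1/2)^3 = 1/4).
Summing one r·B term per recipient: 1·0.5·0.498 + 1·0.25·0.455 + 2·0.25·0.105 = 0.41525.
0.41525 > 0.1: the indirect benefit exceeds the cost.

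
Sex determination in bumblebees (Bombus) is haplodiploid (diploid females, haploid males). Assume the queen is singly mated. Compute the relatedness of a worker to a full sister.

0.75

Haplodiploid full sisters inherit their father's entire haploid genome identically (contributing 1/2) and on average half of their mother's contribution (1/2 · 1/2 = 1/4); r = 1/2 + 1/4 = 3/4.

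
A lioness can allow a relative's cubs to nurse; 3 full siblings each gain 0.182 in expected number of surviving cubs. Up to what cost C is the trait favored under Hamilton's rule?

0.273

r to a full sibling = 0.5 (full sibs share both parents — two paths of length 2: r = 2·(1/2)^2 = 1/2).
Hamilton's rule: n·r·B > C, so the trait is favored while C < n·r·B = 3·0.5·0.182 = 0.273.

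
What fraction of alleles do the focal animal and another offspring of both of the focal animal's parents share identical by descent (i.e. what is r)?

Each parent–offspring link contributes a factor of 1/2, and independent paths through distinct common ancestors add.
Full sibs share both parents — two paths of length 2: r = 2·(1/2)^2 = 1/2.

0.5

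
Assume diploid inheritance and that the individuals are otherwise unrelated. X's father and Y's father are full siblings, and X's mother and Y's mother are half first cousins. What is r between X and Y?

Wright's path rule: contributions from independent ancestry routes add.
X and Y are related in two ways: first cousins through their fathers (r = 1/8) and half second cousins through their mothers (r = 1/64).
r = 1/8 + 1/64 = 9/64 = 0.140625.

0.140625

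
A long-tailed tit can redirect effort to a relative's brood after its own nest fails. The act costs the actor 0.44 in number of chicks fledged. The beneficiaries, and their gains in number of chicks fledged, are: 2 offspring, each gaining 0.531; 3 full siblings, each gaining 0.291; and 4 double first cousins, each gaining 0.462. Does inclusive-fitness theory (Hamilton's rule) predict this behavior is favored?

Yes

Hamilton's rule: the trait is favored when the sum of r·B over every recipient exceeds the actor's cost C.
r to an offspring = 0.5 (one parent–offspring link: r = (1/2)^1 = 1/2).
r to a full sibling = 1/2 (full sibs share both parents — two paths of length 2: r = 2·(1/2)^2 = 1/2).
r to a double first cousin = 1/4 (double first cousins share both grandparent pairs — four paths of length 4: r = 4·(1/2)^4 = 1/4).
Summing one r·B term per recipient: 2·0.5·0.531 + 3·0.5·0.291 + 4·0.25·0.462 = 1.4295.
1.4295 > 0.44: the indirect benefit exceeds the cost.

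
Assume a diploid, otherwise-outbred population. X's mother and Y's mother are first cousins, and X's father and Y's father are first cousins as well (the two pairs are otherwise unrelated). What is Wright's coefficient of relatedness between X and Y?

Wright's path rule: contributions from independent ancestry routes add.
X and Y are related in two ways: second cousins through their mothers (r = 1/32) and second cousins through their fathers (r = 1/32).
r = 1/32 + 1/32 = 0.0625.

0.0625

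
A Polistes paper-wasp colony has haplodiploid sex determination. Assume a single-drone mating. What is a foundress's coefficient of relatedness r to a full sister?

0.75

Haplodiploid full sisters inherit their father's entire haploid genome identically (contributing 1/2) and on average half of their mother's contribution (1/2 · 1/2 = 1/4); r = 1/2 + 1/4 = 3/4.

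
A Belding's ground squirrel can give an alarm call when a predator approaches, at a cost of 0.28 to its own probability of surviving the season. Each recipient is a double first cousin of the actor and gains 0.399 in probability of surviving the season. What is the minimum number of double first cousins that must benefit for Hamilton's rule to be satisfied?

3

r to a double first cousin = 0.25 (double first cousins share both grandparent pairs — four paths of length 4: r = 4·(1/2)^4 = 1/4).
Hamilton's rule: n·r·B > C  ⇒  n > C/(r·B) = 0.28/(0.25·0.399) = 2.807.
The smallest integer exceeding 2.807 is 3.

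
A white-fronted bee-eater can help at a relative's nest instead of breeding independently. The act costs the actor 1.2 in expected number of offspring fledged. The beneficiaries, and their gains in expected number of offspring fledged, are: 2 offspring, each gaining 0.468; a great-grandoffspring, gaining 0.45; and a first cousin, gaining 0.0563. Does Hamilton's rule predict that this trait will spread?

Hamilton's rule: the trait is favored when the sum of r·B over every recipient exceeds the actor's cost C.
r to an offspring = 1/2 (one parent–offspring link: r = (1/2)^1 = 1/2).
r to a great-grandoffspring = 0.125 (three parent–offspring links: r = (1/2)^3 = 1/8).
r to a first cousin = 1/8 (first cousins share one grandparent pair — two paths of length 4: r = 2·(1/2)^4 = 1/8).
Summing one r·B term per recipient: 2·0.5·0.468 + 1·0.125·0.45 + 1·0.125·0.0563 = 0.5312875.
0.5312875 < 1.2: the indirect benefit is less than the cost.

No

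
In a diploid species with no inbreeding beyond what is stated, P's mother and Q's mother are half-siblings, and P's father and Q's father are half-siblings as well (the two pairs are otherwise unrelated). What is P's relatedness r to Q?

Wright's path rule: contributions from independent ancestry routes add.
P and Q are related in two ways: half first cousins through their mothers (r = 1/16) and half first cousins through their fathers (r = 1/16).
r = 1/16 + 1/16 = 0.125.

0.125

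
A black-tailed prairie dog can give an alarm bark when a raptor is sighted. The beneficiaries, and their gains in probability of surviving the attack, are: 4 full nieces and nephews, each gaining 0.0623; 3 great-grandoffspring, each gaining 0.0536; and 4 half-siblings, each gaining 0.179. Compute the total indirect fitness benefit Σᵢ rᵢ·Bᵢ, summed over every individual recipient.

r to a full niece or nephew = 1/4 (full aunt/uncle↔niece/nephew: two paths of length 3 through the shared grandparent pair: r = 2·(1/2)^3 = 1/4).
r to a great-grandoffspring = 1/8 (three parent–offspring links: r = (1/2)^3 = 1/8).
r to a half-sibling = 1/4 (half-sibs share one parent — one path of length 2: r = (1/2)^2 = 1/4).
Summing one r·B term per recipient: 4·0.25·0.0623 + 3·0.125·0.0536 + 4·0.25·0.179 = 0.2614.

0.2614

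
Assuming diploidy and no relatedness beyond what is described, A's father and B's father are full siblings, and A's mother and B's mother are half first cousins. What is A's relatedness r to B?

Independent pedigree routes through distinct common ancestors add.
A and B are related in two ways: first cousins through their fathers (r = 1/8) and half second cousins through their mothers (r = 1/64).
r = 1/8 + 1/64 = 9/64 = 0.140625.

0.140625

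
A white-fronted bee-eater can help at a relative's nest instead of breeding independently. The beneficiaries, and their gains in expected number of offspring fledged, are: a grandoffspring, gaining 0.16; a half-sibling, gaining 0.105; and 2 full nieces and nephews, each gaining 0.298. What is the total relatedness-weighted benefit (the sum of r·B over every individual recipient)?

r to a grandoffspring = 0.25 (two parent–offspring links: r = (1/2)^2 = 1/4).
r to a half-sibling = 0.25 (half-sibs share one parent — one path of length 2: r = (1/2)^2 = 1/4).
r to a full niece or nephew = 0.25 (full aunt/uncle↔niece/nephew: two paths of length 3 through the shared grandparent pair: r = 2·(1/2)^3 = 1/4).
Summing one r·B term per recipient: 1·0.25·0.16 + 1·0.25·0.105 + 2·0.25·0.298 = 0.21525.

0.21525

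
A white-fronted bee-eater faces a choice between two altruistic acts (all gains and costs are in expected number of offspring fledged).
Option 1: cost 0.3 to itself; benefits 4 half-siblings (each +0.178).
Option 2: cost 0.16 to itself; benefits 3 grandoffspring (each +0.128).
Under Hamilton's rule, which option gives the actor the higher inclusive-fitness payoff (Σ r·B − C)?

Option 2

Option 1: r to a half-sibling = 0.25.
Option 1: Σ r·B − C = (4·0.25·0.178) − 0.3 = -0.122.
Option 2: r to a grandoffspring = 0.25.
Option 2: Σ r·B − C = (3·0.25·0.128) − 0.16 = -0.064.
Option 2 has the higher net inclusive-fitness payoff.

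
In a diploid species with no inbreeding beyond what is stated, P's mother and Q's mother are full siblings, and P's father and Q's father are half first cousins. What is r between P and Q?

With two independent routes of shared ancestry, r is the sum of the two contributions.
P and Q are related in two ways: first cousins through their mothers (r = 1/8) and half second cousins through their fathers (r = 1/64).
r = 1/8 + 1/64 = 9/64 = 0.140625.

0.140625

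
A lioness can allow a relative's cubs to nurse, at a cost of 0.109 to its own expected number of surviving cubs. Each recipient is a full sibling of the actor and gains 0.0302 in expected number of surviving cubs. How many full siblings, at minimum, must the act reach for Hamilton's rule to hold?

8

r to a full sibling = 0.5 (full sibs share both parents — two paths of length 2: r = 2·(1/2)^2 = 1/2).
Hamilton's rule: n·r·B > C  ⇒  n > C/(r·B) = 0.109/(0.5·0.0302) = 7.219.
The smallest integer exceeding 7.219 is 8.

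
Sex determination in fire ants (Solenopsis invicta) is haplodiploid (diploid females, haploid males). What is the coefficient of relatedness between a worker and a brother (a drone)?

0.25

Her haploid brother carries none of their father's genes and a random half of their mother's genome; that half matches the maternal half of her own genome with probability 1/2: r = 1/2 · 1/2 = 1/4.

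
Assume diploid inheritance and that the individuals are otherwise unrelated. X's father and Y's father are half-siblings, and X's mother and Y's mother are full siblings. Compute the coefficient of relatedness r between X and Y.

0.1875

Independent pedigree routes through distinct common ancestors add.
X and Y are related in two ways: half first cousins through their fathers (r = 1/16) and first cousins through their mothers (r = 1/8).
r = 1/16 + 1/8 = 3/16 = 0.1875.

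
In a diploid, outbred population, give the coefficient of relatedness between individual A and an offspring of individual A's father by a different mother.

0.25

Each parent–offspring link contributes a factor of 1/2, and independent paths through distinct common ancestors add.
Half-sibs share one parent — one path of length 2: r = (1/2)^2 = 1/4.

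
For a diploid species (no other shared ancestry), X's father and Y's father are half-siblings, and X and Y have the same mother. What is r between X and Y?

Independent pedigree routes through distinct common ancestors add.
X and Y are related in two ways: half first cousins through their fathers (r = 1/16) and half-sibs through their shared mother (r = 1/4).
r = 1/16 + 1/4 = 0.3125.

0.3125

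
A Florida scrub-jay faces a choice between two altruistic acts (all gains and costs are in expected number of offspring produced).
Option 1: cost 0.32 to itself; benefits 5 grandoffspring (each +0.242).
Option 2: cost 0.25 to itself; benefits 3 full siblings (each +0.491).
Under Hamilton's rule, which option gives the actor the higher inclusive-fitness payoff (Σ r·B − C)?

Option 2

Option 1: r to a grandoffspring = 0.25.
Option 1: Σ r·B − C = (5·0.25·0.242) − 0.32 = -0.0175.
Option 2: r to a full sibling = 0.5.
Option 2: Σ r·B − C = (3·0.5·0.491) − 0.25 = 0.4865.
Option 2 has the higher net inclusive-fitness payoff.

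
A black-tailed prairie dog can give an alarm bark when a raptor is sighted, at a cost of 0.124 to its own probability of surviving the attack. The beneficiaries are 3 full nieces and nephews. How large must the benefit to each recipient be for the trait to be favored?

0.1653

r to a full niece or nephew = 0.25 (full aunt/uncle↔niece/nephew: two paths of length 3 through the shared grandparent pair: r = 2·(1/2)^3 = 1/4).
Hamilton's rule with n recipients of equal r: n·r·B > C, so B > C/(n·r) = 0.124/(3·0.25) = 0.1653.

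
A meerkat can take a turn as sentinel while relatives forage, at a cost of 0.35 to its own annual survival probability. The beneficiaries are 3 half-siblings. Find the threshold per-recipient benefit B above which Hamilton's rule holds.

r to a half-sibling = 0.25 (half-sibs share one parent — one path of length 2: r = (1/2)^2 = 1/4).
Hamilton's rule with n recipients of equal r: n·r·B > C, so B > C/(n·r) = 0.35/(3·0.25) = 0.4667.

0.4667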